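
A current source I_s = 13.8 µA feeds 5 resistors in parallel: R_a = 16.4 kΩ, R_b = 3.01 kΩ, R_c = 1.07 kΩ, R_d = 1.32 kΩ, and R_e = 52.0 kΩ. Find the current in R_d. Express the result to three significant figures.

Total conductance ΣG = 1/16.4 + 1/3.01 + 1/1.07 + 1/1.32 + 1/52.0 = 2.105 (units of 1/kΩ).
Current divider: I(R_d) = I_s · G_k/ΣG = 13.8 × (0.7576/2.105) = 13.8 × 0.3600 = 4.968 µA.

I ≈ 4.97 µA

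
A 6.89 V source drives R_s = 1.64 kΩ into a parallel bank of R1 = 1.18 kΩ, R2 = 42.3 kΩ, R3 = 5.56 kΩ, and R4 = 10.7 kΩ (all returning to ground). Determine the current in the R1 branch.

Parallel bank: R_p = 1/(1/1.18 + 1/42.3 + 1/5.56 + 1/10.7) = 0.8738 kΩ.
Node voltage V_A = V_DC · R_p/(R_s + R_p) = 6.89 × 0.3476 = 2.395 V.
I(R1) = V_A / R1 = 2.395/1.18 = 2.030 mA.

I ≈ 2.03 mA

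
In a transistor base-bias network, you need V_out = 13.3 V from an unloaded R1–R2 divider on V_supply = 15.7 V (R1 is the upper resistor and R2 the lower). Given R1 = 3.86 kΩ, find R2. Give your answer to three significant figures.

R2 ≈ 21.4 kΩ

V_out/V_supply = R2/(R1+R2) = 0.8471.
Rearranging, R2 = R1·k/(1−k) = 3.86 × 5.542 = 21.39 kΩ.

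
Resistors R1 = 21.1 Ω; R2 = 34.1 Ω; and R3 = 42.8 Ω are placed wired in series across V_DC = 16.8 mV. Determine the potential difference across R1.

Total series resistance ΣR = 21.1 + 34.1 + 42.8 = 98.00 Ω.
By the voltage-divider rule, V = 16.8 × 21.10/98.00 = 3.617 mV.

V ≈ 3.62 mV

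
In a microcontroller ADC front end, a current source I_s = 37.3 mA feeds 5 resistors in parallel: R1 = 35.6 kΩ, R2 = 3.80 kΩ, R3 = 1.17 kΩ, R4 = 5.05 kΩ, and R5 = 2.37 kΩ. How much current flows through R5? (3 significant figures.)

ΣG = 1/35.6 + 1/3.80 + 1/1.17 + 1/5.05 + 1/2.37 = 1.766.
Current divider: I(R5) = I_s · G_k/ΣG = 37.3 × (0.4219/1.766) = 37.3 × 0.2389 = 8.912 mA.

I ≈ 8.91 mA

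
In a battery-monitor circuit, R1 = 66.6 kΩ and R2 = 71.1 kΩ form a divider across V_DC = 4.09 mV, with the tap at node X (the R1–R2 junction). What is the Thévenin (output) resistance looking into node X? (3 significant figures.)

Zeroing V_DC shorts the top of R1 to ground, so R_th = R1 ‖ R2 = 34.39 kΩ.

R_th ≈ 34.4 kΩ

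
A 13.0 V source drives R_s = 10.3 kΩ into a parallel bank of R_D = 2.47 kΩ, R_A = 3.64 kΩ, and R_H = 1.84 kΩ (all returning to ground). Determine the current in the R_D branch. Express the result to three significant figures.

Combine the parallel branches: R_p = (1/2.47 + 1/3.64 + 1/1.84)⁻¹ = 0.8176 kΩ.
V_A = 13.0 × 0.8176/11.12 = 0.9561 V.
I(R_D) = V_A / R_D = 0.9561/2.47 = 0.3871 mA.

I ≈ 0.387 mA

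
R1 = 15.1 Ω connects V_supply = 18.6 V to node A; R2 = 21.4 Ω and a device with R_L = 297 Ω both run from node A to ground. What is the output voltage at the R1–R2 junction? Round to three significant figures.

V_out ≈ 10.6 V

First combine the lower leg with the load: R2 ‖ R_L = 19.96 Ω.
Voltage divider with the loaded lower leg: V_out = 18.6 × 19.96/(15.1 + 19.96) = 18.6 × 0.5693 = 10.59 V.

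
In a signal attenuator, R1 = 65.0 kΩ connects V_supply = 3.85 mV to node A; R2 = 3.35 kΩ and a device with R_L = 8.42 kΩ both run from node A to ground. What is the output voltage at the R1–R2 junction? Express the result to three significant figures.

R2 ‖ R_L = (3.35 × 8.42)/(3.35 + 8.42) = 2.397 kΩ.
Now apply the divider: V_out = 3.85 × 0.03556 = 0.1369 mV.

V_out ≈ 0.137 mV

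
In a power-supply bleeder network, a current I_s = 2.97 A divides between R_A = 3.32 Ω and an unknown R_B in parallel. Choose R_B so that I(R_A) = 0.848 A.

R_B ≈ 1.33 Ω

Two-branch current divider: I_A = I_s · R_B/(R_A + R_B).
0.848/2.97 = R_B/(R_A + R_B) → R_B = R_A · (0.2855)/(1 − 0.2855) = 3.32 × 0.3996 = 1.327 Ω.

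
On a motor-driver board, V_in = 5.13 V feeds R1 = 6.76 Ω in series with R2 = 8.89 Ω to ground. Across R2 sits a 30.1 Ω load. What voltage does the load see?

The load sits in parallel with R2, giving an effective lower resistance R2' = R2·R_L/(R2+R_L) = 6.863 Ω.
Voltage divider with the loaded lower leg: V_out = 5.13 × 6.863/(6.76 + 6.863) = 5.13 × 0.5038 = 2.584 V.
(Unloaded it would be 2.91 V; the load pulls it down.)

V_out ≈ 2.58 V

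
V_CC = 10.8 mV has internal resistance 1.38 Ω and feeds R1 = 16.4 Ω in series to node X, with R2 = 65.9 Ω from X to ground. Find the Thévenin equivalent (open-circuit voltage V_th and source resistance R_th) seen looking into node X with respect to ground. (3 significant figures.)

R1' = 1.38 + 16.4 = 17.78 Ω (source resistance + R1).
Open-circuit (no load on X): V_th = V_CC · R2/(R1' + R2) = 10.8 × 65.9/(17.78 + 65.9) = 8.505 mV.
With V_CC suppressed (replaced by a short), R_th = R1' ‖ R2 = (17.78 × 65.9)/(17.78 + 65.9) = 14.00 Ω.

V_th ≈ 8.51 mV, R_th ≈ 14.0 Ω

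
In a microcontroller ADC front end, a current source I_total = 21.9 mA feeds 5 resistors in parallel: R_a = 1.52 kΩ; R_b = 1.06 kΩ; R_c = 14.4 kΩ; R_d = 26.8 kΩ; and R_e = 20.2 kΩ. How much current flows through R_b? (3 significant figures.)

I ≈ 11.8 mA

Conductances: ΣG = 1/1.52 + 1/1.06 + 1/14.4 + 1/26.8 + 1/20.2 = 1.758 (1/kΩ).
R_b takes the fraction G_k/ΣG = 0.9434/1.758 = 0.5368, so I = 21.9 × 0.5368 = 11.76 mA.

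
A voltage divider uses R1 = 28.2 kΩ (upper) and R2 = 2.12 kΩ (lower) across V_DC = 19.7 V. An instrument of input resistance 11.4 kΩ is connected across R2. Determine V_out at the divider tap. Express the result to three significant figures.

V_out ≈ 1.17 V

First combine the lower leg with the load: R2 ‖ R_L = 1.788 kΩ.
Now apply the divider: V_out = 19.7 × 0.05961 = 1.174 V.
(Unloaded it would be 1.38 V; the load pulls it down.)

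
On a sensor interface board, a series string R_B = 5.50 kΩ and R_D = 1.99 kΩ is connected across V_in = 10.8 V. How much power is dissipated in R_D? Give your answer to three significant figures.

The common current is I = 10.8/7.490 = 1.442 mA.
P = I²R = 2.079 × 1.99 = 4.137 mW.

P ≈ 4.14 mW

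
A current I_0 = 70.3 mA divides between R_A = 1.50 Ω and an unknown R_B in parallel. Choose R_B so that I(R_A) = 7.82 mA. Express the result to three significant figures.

R_B ≈ 0.188 Ω

Two-branch current divider: I_A = I_0 · R_B/(R_A + R_B).
With f = 0.1112, R_B = R_A · f/(1−f) = 1.50 × 0.1252 = 0.1877 Ω.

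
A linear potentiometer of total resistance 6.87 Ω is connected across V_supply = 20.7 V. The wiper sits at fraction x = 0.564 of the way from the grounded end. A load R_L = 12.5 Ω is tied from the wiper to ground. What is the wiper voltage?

V_out ≈ 10.3 V

Lower segment x·R_p = 3.875 Ω; upper segment (1−x)·R_p = 2.995 Ω.
(x·R_p) ‖ R_L = 2.958 Ω.
V_out = 20.7 × 2.958/(2.995 + 2.958) = 10.28 V.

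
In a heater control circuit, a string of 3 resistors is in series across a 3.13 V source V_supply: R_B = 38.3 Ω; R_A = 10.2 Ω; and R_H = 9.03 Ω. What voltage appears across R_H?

V ≈ 0.491 V

ΣR = 38.3 + 10.2 + 9.03 = 57.53 Ω.
V = V_supply · R/ΣR = 3.13 × 0.1570 = 0.4913 V.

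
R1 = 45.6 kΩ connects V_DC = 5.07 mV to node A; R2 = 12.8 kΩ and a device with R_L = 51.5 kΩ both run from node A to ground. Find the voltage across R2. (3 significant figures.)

V_out ≈ 0.931 mV

R2 ‖ R_L = (12.8 × 51.5)/(12.8 + 51.5) = 10.25 kΩ.
Voltage divider with the loaded lower leg: V_out = 5.07 × 10.25/(45.6 + 10.25) = 5.07 × 0.1836 = 0.9306 mV.
(Unloaded it would be 1.11 mV; the load pulls it down.)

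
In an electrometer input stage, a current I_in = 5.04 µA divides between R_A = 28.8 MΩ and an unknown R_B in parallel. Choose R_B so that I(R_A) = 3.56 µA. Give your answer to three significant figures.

R_B ≈ 69.3 MΩ

The fraction through R_A equals R_B/(R_A+R_B).
3.56/5.04 = R_B/(R_A + R_B) → R_B = R_A · (0.7063)/(1 − 0.7063) = 28.8 × 2.405 = 69.28 MΩ.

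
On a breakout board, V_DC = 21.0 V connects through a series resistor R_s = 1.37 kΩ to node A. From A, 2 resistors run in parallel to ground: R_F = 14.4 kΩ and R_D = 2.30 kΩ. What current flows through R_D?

I ≈ 5.40 mA

Equivalent of the parallel group: R_p = 1.983 kΩ.
V_A by voltage divider: V_A = 21.0 × 1.983/(1.37 + 1.983) = 12.42 V.
I(R_D) = V_A / R_D = 12.42/2.30 = 5.400 mA.
(Check via current divider: I_total = 6.263 mA; share G_k/ΣG = 0.8623 → same result.)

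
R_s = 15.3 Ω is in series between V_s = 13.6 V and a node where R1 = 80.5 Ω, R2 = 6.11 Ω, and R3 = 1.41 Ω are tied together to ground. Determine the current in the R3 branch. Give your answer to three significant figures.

I ≈ 0.663 A

Equivalent of the parallel group: R_p = 1.130 Ω.
V_A = 13.6 × 1.130/16.43 = 0.9350 V.
I(R3) = V_A / R3 = 0.9350/1.41 = 0.6631 A.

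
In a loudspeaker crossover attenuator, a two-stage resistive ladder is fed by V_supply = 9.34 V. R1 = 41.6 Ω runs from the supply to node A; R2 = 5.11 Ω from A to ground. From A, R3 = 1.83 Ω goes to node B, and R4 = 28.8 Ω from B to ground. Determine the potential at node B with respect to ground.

Looking into the second stage from A: R3 + R4 = 30.63 Ω appears in parallel with R2.
Effective lower resistance at A: R2 ‖ 30.63 = 4.379 Ω.
So V_A = 9.34 × 0.09525 = 0.8896 V.
V_B = V_A × 0.9403 = 0.8365 V.

V_B ≈ 0.836 V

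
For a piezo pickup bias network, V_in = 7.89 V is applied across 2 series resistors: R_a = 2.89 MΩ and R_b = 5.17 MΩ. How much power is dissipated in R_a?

ΣR = 8.060 MΩ → I = 7.89/8.060 = 0.9789 µA.
V(R_a) = I·R = 2.829 V; P = V·I = 2.829 × 0.9789 = 2.769 µW.

P ≈ 2.77 µW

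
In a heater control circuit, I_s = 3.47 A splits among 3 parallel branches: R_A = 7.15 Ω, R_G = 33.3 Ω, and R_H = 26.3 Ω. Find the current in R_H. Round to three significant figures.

I ≈ 0.635 A

ΣG = 1/7.15 + 1/33.3 + 1/26.3 = 0.2079.
By the current-divider rule, I = I_s · G_k/ΣG = 3.47 × 0.1829 = 0.6346 A.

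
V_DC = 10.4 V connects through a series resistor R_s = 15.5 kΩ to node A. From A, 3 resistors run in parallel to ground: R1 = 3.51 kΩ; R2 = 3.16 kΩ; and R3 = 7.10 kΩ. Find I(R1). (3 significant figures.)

Parallel bank: R_p = 1/(1/3.51 + 1/3.16 + 1/7.10) = 1.347 kΩ.
V_A = 10.4 × 1.347/16.85 = 0.8317 V.
I(R1) = V_A / R1 = 0.8317/3.51 = 0.2370 mA.

I ≈ 0.237 mA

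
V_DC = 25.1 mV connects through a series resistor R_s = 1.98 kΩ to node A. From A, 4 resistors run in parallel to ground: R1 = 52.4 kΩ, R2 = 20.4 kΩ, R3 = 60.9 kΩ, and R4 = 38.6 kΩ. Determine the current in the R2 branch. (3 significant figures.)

Parallel bank: R_p = 1/(1/52.4 + 1/20.4 + 1/60.9 + 1/38.6) = 9.055 kΩ.
V_A by voltage divider: V_A = 25.1 × 9.055/(1.98 + 9.055) = 20.60 mV.
Branch current I = V_A/R2 = 20.60/20.4 = 1.010 µA.

I ≈ 1.01 µA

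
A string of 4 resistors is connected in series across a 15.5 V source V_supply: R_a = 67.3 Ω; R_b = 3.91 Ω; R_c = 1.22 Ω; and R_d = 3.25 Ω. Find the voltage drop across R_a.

V ≈ 13.8 V

Series total: ΣR = 67.3 + 3.91 + 1.22 + 3.25 = 75.68 Ω.
Voltage divider: V = V_supply · (67.30 / 75.68) = 15.5 × 0.8893 = 13.78 V.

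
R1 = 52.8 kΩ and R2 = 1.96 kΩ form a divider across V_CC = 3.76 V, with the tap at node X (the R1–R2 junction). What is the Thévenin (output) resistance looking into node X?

R_th ≈ 1.89 kΩ

Zeroing V_CC shorts the top of R1 to ground, so R_th = R1 ‖ R2 = 1.890 kΩ.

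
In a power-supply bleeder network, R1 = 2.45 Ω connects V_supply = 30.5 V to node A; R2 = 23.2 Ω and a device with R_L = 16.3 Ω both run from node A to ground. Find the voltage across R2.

First combine the lower leg with the load: R2 ‖ R_L = 9.574 Ω.
Then V_out = V_supply · R2'/(R1 + R2') = 30.5 × 9.574/12.02 = 24.29 V.
(Unloaded it would be 27.6 V; the load pulls it down.)

V_out ≈ 24.3 V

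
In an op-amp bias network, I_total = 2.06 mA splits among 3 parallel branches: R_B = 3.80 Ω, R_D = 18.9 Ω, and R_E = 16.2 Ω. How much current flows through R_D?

Conductances: ΣG = 1/3.80 + 1/18.9 + 1/16.2 = 0.3778 (1/Ω).
R_D takes the fraction G_k/ΣG = 0.05291/0.3778 = 0.1400, so I = 2.06 × 0.1400 = 0.2885 mA.

I ≈ 0.289 mA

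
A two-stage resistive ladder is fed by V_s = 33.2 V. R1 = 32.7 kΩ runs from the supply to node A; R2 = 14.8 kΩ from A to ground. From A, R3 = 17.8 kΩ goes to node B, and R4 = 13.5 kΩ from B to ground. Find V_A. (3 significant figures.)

The second stage (R3 + R4 = 31.30 kΩ) loads node A in parallel with R2.
Effective lower resistance at A: R2 ‖ 31.30 = 10.05 kΩ.
So V_A = 33.2 × 0.2351 = 7.804 V.

V_A ≈ 7.80 V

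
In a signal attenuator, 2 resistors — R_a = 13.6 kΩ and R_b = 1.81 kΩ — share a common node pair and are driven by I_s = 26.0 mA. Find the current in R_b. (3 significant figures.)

I ≈ 22.9 mA

For two parallel branches, I_k = I_s · (other R)/(sum of R).
I(R_b) = 26.0 × 13.6/(13.6 + 1.81) = 26.0 × 0.8825 = 22.95 mA.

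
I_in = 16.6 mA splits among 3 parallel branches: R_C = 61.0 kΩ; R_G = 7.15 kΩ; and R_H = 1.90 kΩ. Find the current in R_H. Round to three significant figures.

ΣG = 1/61.0 + 1/7.15 + 1/1.90 = 0.6826.
By the current-divider rule, I = I_in · G_k/ΣG = 16.6 × 0.7711 = 12.80 mA.

I ≈ 12.8 mA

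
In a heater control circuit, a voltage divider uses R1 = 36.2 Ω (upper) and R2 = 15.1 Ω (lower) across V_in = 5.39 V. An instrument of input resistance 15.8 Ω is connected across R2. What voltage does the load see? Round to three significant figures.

V_out ≈ 0.948 V

First combine the lower leg with the load: R2 ‖ R_L = 7.721 Ω.
Now apply the divider: V_out = 5.39 × 0.1758 = 0.9475 V.
(Unloaded it would be 1.59 V; the load pulls it down.)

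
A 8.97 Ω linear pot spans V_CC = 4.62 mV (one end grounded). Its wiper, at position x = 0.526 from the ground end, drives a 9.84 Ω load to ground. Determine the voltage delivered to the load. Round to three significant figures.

Split the track: R_lower = x·R_p = 4.718 Ω, R_upper = (1−x)·R_p = 4.252 Ω.
Lower segment in parallel with the load: 4.718 ‖ 9.84 = 3.189 Ω.
Loaded-divider output: V_out = 4.62 × 0.4286 = 1.980 mV.
(Unloaded: V_out = x·V_CC = 2.43 mV.)

V_out ≈ 1.98 mV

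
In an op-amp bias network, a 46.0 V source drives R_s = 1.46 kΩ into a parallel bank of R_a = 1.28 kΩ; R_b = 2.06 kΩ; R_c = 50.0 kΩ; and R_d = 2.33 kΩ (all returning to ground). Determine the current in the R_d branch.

Combine the parallel branches: R_p = (1/1.28 + 1/2.06 + 1/50.0 + 1/2.33)⁻¹ = 0.5828 kΩ.
Node voltage V_A = V_s · R_p/(R_s + R_p) = 46.0 × 0.2853 = 13.12 V.
Branch current I = V_A/R_d = 13.12/2.33 = 5.632 mA.
(Check via current divider: I_total = 22.52 mA; share G_k/ΣG = 0.2501 → same result.)

I ≈ 5.63 mA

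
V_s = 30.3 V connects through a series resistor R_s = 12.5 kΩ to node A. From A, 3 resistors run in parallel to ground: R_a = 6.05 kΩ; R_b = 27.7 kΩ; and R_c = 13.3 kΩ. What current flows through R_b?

I ≈ 0.245 mA

Combine the parallel branches: R_p = (1/6.05 + 1/27.7 + 1/13.3)⁻¹ = 3.616 kΩ.
V_A by voltage divider: V_A = 30.3 × 3.616/(12.5 + 3.616) = 6.798 V.
I(R_b) = V_A / R_b = 6.798/27.7 = 0.2454 mA.
(Check via current divider: I_total = 1.880 mA; share G_k/ΣG = 0.1305 → same result.)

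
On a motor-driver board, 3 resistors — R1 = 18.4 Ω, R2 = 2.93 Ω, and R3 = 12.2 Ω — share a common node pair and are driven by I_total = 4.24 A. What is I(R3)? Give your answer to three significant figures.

I ≈ 0.728 A

ΣG = 1/18.4 + 1/2.93 + 1/12.2 = 0.4776.
Current divider: I(R3) = I_total · G_k/ΣG = 4.24 × (0.08197/0.4776) = 4.24 × 0.1716 = 0.7277 A.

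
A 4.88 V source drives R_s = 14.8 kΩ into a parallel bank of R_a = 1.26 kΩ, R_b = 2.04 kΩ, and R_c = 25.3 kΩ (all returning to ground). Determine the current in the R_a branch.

Combine the parallel branches: R_p = (1/1.26 + 1/2.04 + 1/25.3)⁻¹ = 0.7556 kΩ.
V_A = 4.88 × 0.7556/15.56 = 0.2371 V.
Branch current I = V_A/R_a = 0.2371/1.26 = 0.1881 mA.

I ≈ 0.188 mA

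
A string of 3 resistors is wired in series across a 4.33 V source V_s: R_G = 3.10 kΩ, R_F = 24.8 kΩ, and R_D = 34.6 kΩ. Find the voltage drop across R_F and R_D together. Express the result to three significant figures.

Series total: ΣR = 3.10 + 24.8 + 34.6 = 62.50 kΩ.
R_{R_F..R_D} = 24.8 + 34.6 = 59.40 kΩ.
By the voltage-divider rule, V = 4.33 × 59.40/62.50 = 4.115 V.

V ≈ 4.12 V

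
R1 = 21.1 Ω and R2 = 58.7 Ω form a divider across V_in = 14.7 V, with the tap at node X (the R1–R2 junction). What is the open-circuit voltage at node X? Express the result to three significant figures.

V_th ≈ 10.8 V

With X open, the divider is unloaded: V_th = 14.7 × 58.7/79.80 = 10.81 V.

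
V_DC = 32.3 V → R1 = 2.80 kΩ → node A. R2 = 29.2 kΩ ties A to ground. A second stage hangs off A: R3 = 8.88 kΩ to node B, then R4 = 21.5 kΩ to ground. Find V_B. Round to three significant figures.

The second stage (R3 + R4 = 30.38 kΩ) loads node A in parallel with R2.
Effective lower resistance at A: R2 ‖ 30.38 = 14.89 kΩ.
V_A = 32.3 × 14.89/(2.80 + 14.89) = 27.19 V.
V_B = V_A × 0.7077 = 19.24 V.

V_B ≈ 19.2 V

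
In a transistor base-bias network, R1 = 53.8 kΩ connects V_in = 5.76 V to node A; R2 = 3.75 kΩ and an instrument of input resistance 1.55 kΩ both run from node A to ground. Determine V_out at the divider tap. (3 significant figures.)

V_out ≈ 0.115 V

The load sits in parallel with R2, giving an effective lower resistance R2' = R2·R_L/(R2+R_L) = 1.097 kΩ.
Voltage divider with the loaded lower leg: V_out = 5.76 × 1.097/(53.8 + 1.097) = 5.76 × 0.01998 = 0.1151 V.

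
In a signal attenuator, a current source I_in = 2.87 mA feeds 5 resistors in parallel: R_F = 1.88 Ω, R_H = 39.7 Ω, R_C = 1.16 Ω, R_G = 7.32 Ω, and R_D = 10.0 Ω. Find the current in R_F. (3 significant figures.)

I ≈ 0.922 mA

Conductances: ΣG = 1/1.88 + 1/39.7 + 1/1.16 + 1/7.32 + 1/10.0 = 1.656 (1/Ω).
R_F takes the fraction G_k/ΣG = 0.5319/1.656 = 0.3212, so I = 2.87 × 0.3212 = 0.9220 mA.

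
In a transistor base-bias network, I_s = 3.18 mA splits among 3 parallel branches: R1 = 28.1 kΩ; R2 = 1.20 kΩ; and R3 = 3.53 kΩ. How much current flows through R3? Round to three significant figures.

I ≈ 0.782 mA

Total conductance ΣG = 1/28.1 + 1/1.20 + 1/3.53 = 1.152 (units of 1/kΩ).
R3 takes the fraction G_k/ΣG = 0.2833/1.152 = 0.2459, so I = 3.18 × 0.2459 = 0.7818 mA.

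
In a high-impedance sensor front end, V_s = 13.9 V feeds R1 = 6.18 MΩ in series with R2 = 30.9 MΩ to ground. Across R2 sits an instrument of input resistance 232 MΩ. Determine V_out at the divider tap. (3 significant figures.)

The load sits in parallel with R2, giving an effective lower resistance R2' = R2·R_L/(R2+R_L) = 27.27 MΩ.
Then V_out = V_s · R2'/(R1 + R2') = 13.9 × 27.27/33.45 = 11.33 V.

V_out ≈ 11.3 V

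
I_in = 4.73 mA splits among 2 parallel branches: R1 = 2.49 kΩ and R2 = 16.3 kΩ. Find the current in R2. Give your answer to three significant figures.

I ≈ 0.627 mA

With just two branches, the current splits inversely with resistance.
So I = 4.73 × 2.49/18.79 = 0.6268 mA.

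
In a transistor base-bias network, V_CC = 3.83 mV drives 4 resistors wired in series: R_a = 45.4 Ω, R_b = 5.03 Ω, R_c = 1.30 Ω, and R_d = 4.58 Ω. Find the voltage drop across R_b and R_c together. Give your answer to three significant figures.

ΣR = 45.4 + 5.03 + 1.30 + 4.58 = 56.31 Ω.
R_{R_b..R_c} = 5.03 + 1.30 = 6.330 Ω.
By the voltage-divider rule, V = 3.83 × 6.330/56.31 = 0.4305 mV.

V ≈ 0.431 mV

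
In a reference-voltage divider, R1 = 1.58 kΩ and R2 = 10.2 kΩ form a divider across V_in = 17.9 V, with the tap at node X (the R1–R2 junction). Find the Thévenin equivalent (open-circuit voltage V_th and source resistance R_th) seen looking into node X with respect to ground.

V_th is the unloaded tap voltage: V_in · R2/(R1+R2) = 17.9 × 0.8659 = 15.50 V.
Looking into X with the source shorted: R_th = R1·R2/(R1+R2) = 1.580 × 10.2/11.78 = 1.368 kΩ.

V_th ≈ 15.5 V, R_th ≈ 1.37 kΩ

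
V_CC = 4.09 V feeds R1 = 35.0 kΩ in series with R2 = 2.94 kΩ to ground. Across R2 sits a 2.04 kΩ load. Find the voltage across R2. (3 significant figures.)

V_out ≈ 0.136 V

R2 ‖ R_L = (2.94 × 2.04)/(2.94 + 2.04) = 1.204 kΩ.
Then V_out = V_CC · R2'/(R1 + R2') = 4.09 × 1.204/36.20 = 0.1361 V.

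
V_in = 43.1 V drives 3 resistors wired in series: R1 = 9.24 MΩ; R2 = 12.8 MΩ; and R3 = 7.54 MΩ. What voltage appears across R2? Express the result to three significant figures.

Series total: ΣR = 9.24 + 12.8 + 7.54 = 29.58 MΩ.
V = V_in · R/ΣR = 43.1 × 0.4327 = 18.65 V.

V ≈ 18.7 V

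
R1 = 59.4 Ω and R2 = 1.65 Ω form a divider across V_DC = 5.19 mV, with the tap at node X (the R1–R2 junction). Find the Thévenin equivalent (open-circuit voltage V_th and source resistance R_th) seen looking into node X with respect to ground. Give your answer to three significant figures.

V_th ≈ 0.140 mV, R_th ≈ 1.61 Ω

Open-circuit (no load on X): V_th = V_DC · R2/(R1 + R2) = 5.19 × 1.65/(59.40 + 1.65) = 0.1403 mV.
With V_DC suppressed (replaced by a short), R_th = R1 ‖ R2 = (59.40 × 1.65)/(59.40 + 1.65) = 1.605 Ω.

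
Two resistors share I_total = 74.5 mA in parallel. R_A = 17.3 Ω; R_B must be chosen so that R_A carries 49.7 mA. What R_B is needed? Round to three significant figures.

R_B ≈ 34.7 Ω

The fraction through R_A equals R_B/(R_A+R_B).
49.7/74.5 = R_B/(R_A + R_B) → R_B = R_A · (0.6671)/(1 − 0.6671) = 17.3 × 2.004 = 34.67 Ω.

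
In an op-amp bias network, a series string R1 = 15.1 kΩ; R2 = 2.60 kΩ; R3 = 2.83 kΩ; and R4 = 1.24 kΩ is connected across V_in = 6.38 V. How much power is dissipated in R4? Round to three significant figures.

P ≈ 0.106 mW

The common current is I = 6.38/21.77 = 0.2931 mA.
P = I²R = 0.08589 × 1.24 = 0.1065 mW.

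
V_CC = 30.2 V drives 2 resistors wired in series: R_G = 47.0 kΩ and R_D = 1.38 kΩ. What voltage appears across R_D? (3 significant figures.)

Series total: ΣR = 47.0 + 1.38 = 48.38 kΩ.
By the voltage-divider rule, V = 30.2 × 1.380/48.38 = 0.8614 V.

V ≈ 0.861 V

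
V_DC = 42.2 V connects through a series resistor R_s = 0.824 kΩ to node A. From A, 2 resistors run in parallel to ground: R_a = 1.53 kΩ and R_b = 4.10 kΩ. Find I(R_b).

Combine the parallel branches: R_p = (1/1.53 + 1/4.10)⁻¹ = 1.114 kΩ.
V_A by voltage divider: V_A = 42.2 × 1.114/(0.824 + 1.114) = 24.26 V.
Branch current I = V_A/R_b = 24.26/4.10 = 5.917 mA.

I ≈ 5.92 mA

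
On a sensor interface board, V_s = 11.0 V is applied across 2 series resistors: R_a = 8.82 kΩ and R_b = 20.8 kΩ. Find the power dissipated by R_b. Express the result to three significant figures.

Series current I = V_s/ΣR = 11.0/29.62 = 0.3714 mA.
P(R_b) = I²·R_b = (0.3714)² × 20.8 = 2.869 mW.

P ≈ 2.87 mW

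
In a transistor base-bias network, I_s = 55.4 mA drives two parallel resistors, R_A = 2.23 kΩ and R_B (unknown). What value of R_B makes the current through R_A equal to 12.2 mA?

R_B ≈ 0.630 kΩ

In a two-way split, I_A/I_s = R_B/(R_A + R_B).
12.2/55.4 = R_B/(R_A + R_B) → R_B = R_A · (0.2202)/(1 − 0.2202) = 2.23 × 0.2824 = 0.6298 kΩ.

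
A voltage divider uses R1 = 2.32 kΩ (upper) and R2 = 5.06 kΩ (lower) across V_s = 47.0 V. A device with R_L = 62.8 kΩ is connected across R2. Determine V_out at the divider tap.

R2 ‖ R_L = (5.06 × 62.8)/(5.06 + 62.8) = 4.683 kΩ.
Now apply the divider: V_out = 47.0 × 0.6687 = 31.43 V.
(Unloaded it would be 32.2 V; the load pulls it down.)

V_out ≈ 31.4 V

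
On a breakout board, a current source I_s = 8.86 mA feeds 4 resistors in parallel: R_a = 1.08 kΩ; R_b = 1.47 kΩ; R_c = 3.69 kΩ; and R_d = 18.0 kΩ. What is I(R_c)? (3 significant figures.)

I ≈ 1.24 mA

ΣG = 1/1.08 + 1/1.47 + 1/3.69 + 1/18.0 = 1.933.
By the current-divider rule, I = I_s · G_k/ΣG = 8.86 × 0.1402 = 1.242 mA.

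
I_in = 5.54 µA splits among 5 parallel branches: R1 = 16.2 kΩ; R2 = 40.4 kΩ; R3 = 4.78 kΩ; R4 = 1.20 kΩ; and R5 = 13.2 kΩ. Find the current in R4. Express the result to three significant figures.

Total conductance ΣG = 1/16.2 + 1/40.4 + 1/4.78 + 1/1.20 + 1/13.2 = 1.205 (units of 1/kΩ).
Current divider: I(R4) = I_in · G_k/ΣG = 5.54 × (0.8333/1.205) = 5.54 × 0.6917 = 3.832 µA.

I ≈ 3.83 µA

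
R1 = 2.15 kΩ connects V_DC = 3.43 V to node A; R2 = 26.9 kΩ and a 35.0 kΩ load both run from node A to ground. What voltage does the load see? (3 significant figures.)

V_out ≈ 3.01 V

First combine the lower leg with the load: R2 ‖ R_L = 15.21 kΩ.
Voltage divider with the loaded lower leg: V_out = 3.43 × 15.21/(2.15 + 15.21) = 3.43 × 0.8762 = 3.005 V.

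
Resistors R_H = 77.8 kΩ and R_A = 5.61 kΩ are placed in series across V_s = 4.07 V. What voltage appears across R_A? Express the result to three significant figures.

V ≈ 0.274 V

ΣR = 77.8 + 5.61 = 83.41 kΩ.
V = V_s · R/ΣR = 4.07 × 0.06726 = 0.2737 V.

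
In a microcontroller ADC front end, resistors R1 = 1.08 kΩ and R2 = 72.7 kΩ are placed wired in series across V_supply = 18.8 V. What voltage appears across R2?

ΣR = 1.08 + 72.7 = 73.78 kΩ.
V = V_supply · R/ΣR = 18.8 × 0.9854 = 18.52 V.

V ≈ 18.5 V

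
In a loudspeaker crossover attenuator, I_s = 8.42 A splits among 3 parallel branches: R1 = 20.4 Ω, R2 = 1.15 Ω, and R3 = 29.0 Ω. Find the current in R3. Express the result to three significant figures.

Total conductance ΣG = 1/20.4 + 1/1.15 + 1/29.0 = 0.9531 (units of 1/Ω).
Current divider: I(R3) = I_s · G_k/ΣG = 8.42 × (0.03448/0.9531) = 8.42 × 0.03618 = 0.3046 A.

I ≈ 0.305 A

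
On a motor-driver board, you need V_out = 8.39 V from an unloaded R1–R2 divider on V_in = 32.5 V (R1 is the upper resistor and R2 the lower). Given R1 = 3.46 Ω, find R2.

V_out/V_in = R2/(R1+R2) = 0.2582.
So R2 = R1 · V_out/(V_in − V_out) = 3.46 × 8.39/(32.5 − 8.39) = 3.46 × 0.3480 = 1.204 Ω.

R2 ≈ 1.20 Ω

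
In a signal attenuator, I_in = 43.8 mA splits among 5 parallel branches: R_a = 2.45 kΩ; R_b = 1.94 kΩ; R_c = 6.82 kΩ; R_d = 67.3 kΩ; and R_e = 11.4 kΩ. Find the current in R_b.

I ≈ 19.3 mA

Conductances: ΣG = 1/2.45 + 1/1.94 + 1/6.82 + 1/67.3 + 1/11.4 = 1.173 (1/kΩ).
By the current-divider rule, I = I_in · G_k/ΣG = 43.8 × 0.4395 = 19.25 mA.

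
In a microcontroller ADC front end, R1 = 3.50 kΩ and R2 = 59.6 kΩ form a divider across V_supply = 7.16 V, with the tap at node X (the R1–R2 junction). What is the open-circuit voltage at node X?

With X open, the divider is unloaded: V_th = 7.16 × 59.6/63.10 = 6.763 V.

V_th ≈ 6.76 V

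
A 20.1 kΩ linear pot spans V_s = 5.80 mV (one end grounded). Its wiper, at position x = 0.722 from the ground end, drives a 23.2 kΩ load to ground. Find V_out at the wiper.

V_out ≈ 3.57 mV

Split the track: R_lower = x·R_p = 14.51 kΩ, R_upper = (1−x)·R_p = 5.588 kΩ.
(x·R_p) ‖ R_L = 8.928 kΩ.
V_out = 5.80 × 8.928/(5.588 + 8.928) = 3.567 mV.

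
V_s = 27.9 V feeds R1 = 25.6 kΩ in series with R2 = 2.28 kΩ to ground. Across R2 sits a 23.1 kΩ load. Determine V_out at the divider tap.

V_out ≈ 2.09 V

First combine the lower leg with the load: R2 ‖ R_L = 2.075 kΩ.
Then V_out = V_s · R2'/(R1 + R2') = 27.9 × 2.075/27.68 = 2.092 V.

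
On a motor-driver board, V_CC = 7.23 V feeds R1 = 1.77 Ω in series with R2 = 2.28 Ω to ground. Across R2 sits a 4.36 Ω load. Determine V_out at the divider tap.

V_out ≈ 3.31 V

The load sits in parallel with R2, giving an effective lower resistance R2' = R2·R_L/(R2+R_L) = 1.497 Ω.
Then V_out = V_CC · R2'/(R1 + R2') = 7.23 × 1.497/3.267 = 3.313 V.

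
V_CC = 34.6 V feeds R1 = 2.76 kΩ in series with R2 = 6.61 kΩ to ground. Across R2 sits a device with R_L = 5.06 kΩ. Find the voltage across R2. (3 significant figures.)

The load sits in parallel with R2, giving an effective lower resistance R2' = R2·R_L/(R2+R_L) = 2.866 kΩ.
Then V_out = V_CC · R2'/(R1 + R2') = 34.6 × 2.866/5.626 = 17.63 V.

V_out ≈ 17.6 V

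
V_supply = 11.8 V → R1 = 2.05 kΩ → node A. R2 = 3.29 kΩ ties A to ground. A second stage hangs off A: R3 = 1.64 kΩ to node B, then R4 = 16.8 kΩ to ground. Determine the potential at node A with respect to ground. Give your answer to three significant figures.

V_A ≈ 6.80 V

Looking into the second stage from A: R3 + R4 = 18.44 kΩ appears in parallel with R2.
R2 ‖ (R3+R4) = 2.792 kΩ.
V_A = 11.8 × 2.792/(2.05 + 2.792) = 6.804 V.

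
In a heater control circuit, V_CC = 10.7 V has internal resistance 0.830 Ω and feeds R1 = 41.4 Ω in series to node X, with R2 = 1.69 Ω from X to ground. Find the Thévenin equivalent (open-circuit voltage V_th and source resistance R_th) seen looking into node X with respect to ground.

V_th ≈ 0.412 V, R_th ≈ 1.62 Ω

R1' = 0.830 + 41.4 = 42.23 Ω (source resistance + R1).
V_th is the unloaded tap voltage: V_CC · R2/(R1'+R2) = 10.7 × 0.03848 = 0.4117 V.
With V_CC suppressed (replaced by a short), R_th = R1' ‖ R2 = (42.23 × 1.69)/(42.23 + 1.69) = 1.625 Ω.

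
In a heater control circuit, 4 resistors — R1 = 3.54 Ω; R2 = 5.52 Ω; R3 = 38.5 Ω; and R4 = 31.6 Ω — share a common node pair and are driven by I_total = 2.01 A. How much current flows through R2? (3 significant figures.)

I ≈ 0.699 A

Total conductance ΣG = 1/3.54 + 1/5.52 + 1/38.5 + 1/31.6 = 0.5213 (units of 1/Ω).
By the current-divider rule, I = I_total · G_k/ΣG = 2.01 × 0.3475 = 0.6986 A.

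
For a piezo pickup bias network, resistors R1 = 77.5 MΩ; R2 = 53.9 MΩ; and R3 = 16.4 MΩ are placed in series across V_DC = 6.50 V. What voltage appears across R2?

V ≈ 2.37 V

ΣR = 77.5 + 53.9 + 16.4 = 147.8 MΩ.
By the voltage-divider rule, V = 6.50 × 53.90/147.8 = 2.370 V.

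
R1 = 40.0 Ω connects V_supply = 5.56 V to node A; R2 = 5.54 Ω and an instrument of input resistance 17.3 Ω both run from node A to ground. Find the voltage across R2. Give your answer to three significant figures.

R2 ‖ R_L = (5.54 × 17.3)/(5.54 + 17.3) = 4.196 Ω.
Now apply the divider: V_out = 5.56 × 0.09495 = 0.5279 V.

V_out ≈ 0.528 V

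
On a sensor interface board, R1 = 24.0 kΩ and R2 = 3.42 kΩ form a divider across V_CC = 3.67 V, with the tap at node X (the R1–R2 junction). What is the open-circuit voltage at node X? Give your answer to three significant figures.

With X open, the divider is unloaded: V_th = 3.67 × 3.42/27.42 = 0.4577 V.

V_th ≈ 0.458 V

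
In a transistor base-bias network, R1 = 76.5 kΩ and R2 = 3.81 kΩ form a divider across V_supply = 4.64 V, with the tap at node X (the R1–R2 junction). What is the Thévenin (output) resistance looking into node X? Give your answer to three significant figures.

R_th ≈ 3.63 kΩ

With V_supply suppressed (replaced by a short), R_th = R1 ‖ R2 = (76.50 × 3.81)/(76.50 + 3.81) = 3.629 kΩ.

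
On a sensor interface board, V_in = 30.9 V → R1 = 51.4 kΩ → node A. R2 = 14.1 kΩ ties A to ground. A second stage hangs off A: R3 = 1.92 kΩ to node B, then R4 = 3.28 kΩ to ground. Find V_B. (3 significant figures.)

Looking into the second stage from A: R3 + R4 = 5.200 kΩ appears in parallel with R2.
Effective lower resistance at A: R2 ‖ 5.200 = 3.799 kΩ.
V_A = 30.9 × 3.799/(51.4 + 3.799) = 2.127 V.
Then the unloaded second divider: V_B = V_A × R4/(R3+R4) = 2.127 × 0.6308 = 1.341 V.

V_B ≈ 1.34 V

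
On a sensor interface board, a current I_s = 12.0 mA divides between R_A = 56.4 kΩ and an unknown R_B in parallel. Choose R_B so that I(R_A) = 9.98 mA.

R_B ≈ 279 kΩ

Two-branch current divider: I_A = I_s · R_B/(R_A + R_B).
With f = 0.8317, R_B = R_A · f/(1−f) = 56.4 × 4.941 = 278.6 kΩ.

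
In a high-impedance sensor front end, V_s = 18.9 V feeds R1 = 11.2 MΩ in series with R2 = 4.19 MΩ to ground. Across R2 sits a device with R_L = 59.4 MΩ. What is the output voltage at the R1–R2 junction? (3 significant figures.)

First combine the lower leg with the load: R2 ‖ R_L = 3.914 MΩ.
Voltage divider with the loaded lower leg: V_out = 18.9 × 3.914/(11.2 + 3.914) = 18.9 × 0.2590 = 4.894 V.

V_out ≈ 4.89 V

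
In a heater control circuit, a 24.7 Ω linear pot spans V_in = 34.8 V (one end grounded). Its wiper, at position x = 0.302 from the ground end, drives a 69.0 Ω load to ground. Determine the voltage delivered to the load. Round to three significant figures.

Split the track: R_lower = x·R_p = 7.459 Ω, R_upper = (1−x)·R_p = 17.24 Ω.
R_L loads the lower segment: effective lower R = 6.732 Ω.
Loaded-divider output: V_out = 34.8 × 0.2808 = 9.772 V.

V_out ≈ 9.77 V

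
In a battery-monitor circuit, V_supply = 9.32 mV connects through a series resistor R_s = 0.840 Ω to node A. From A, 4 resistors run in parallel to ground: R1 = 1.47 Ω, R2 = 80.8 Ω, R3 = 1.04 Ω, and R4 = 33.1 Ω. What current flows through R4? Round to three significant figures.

Equivalent of the parallel group: R_p = 0.5937 Ω.
Node voltage V_A = V_supply · R_p/(R_s + R_p) = 9.32 × 0.4141 = 3.859 mV.
I(R4) = V_A / R4 = 3.859/33.1 = 0.1166 mA.
(Equivalently: I_total = 6.501 mA, then current-divider fraction G_k/ΣG = 0.01794.)

I ≈ 0.117 mA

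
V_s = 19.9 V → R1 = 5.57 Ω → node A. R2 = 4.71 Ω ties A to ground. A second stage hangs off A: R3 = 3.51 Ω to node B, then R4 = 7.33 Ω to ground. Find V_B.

Looking into the second stage from A: R3 + R4 = 10.84 Ω appears in parallel with R2.
R2 ‖ (R3+R4) = 3.283 Ω.
First divider: V_A = V_s · 3.283/(5.57 + 3.283) = 7.380 V.
Stage 2 is unloaded, so V_B = V_A · R4/(R3+R4) = 7.380 × 7.33/10.84 = 4.990 V.

V_B ≈ 4.99 V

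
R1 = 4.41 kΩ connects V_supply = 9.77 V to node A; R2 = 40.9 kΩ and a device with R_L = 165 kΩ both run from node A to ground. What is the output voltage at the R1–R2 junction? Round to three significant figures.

The load sits in parallel with R2, giving an effective lower resistance R2' = R2·R_L/(R2+R_L) = 32.78 kΩ.
Then V_out = V_supply · R2'/(R1 + R2') = 9.77 × 32.78/37.19 = 8.611 V.
(Unloaded it would be 8.82 V; the load pulls it down.)

V_out ≈ 8.61 V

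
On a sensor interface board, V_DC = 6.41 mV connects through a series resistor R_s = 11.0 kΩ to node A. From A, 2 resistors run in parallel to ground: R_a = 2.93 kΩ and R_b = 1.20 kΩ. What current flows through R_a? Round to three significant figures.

Parallel bank: R_p = 1/(1/2.93 + 1/1.20) = 0.8513 kΩ.
V_A by voltage divider: V_A = 6.41 × 0.8513/(11.0 + 0.8513) = 0.4605 mV.
I(R_a) = V_A / R_a = 0.4605/2.93 = 0.1572 µA.

I ≈ 0.157 µA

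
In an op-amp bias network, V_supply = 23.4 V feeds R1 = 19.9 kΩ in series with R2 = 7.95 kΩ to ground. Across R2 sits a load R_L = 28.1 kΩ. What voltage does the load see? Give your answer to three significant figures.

V_out ≈ 5.56 V

R2 ‖ R_L = (7.95 × 28.1)/(7.95 + 28.1) = 6.197 kΩ.
Then V_out = V_supply · R2'/(R1 + R2') = 23.4 × 6.197/26.10 = 5.556 V.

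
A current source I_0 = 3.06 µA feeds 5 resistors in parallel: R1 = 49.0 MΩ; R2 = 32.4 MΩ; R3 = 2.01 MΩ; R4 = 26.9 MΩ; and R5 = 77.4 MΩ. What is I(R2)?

ΣG = 1/49.0 + 1/32.4 + 1/2.01 + 1/26.9 + 1/77.4 = 0.5989.
By the current-divider rule, I = I_0 · G_k/ΣG = 3.06 × 0.05154 = 0.1577 µA.

I ≈ 0.158 µA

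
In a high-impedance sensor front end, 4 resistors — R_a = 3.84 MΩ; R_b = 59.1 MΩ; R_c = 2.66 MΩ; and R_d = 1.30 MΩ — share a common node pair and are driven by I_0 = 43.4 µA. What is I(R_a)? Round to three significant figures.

Total conductance ΣG = 1/3.84 + 1/59.1 + 1/2.66 + 1/1.30 = 1.423 (units of 1/MΩ).
R_a takes the fraction G_k/ΣG = 0.2604/1.423 = 0.1831, so I = 43.4 × 0.1831 = 7.945 µA.

I ≈ 7.95 µA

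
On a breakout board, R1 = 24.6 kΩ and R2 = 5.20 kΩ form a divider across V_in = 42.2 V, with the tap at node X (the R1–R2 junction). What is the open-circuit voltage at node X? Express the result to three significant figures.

V_th is the unloaded tap voltage: V_in · R2/(R1+R2) = 42.2 × 0.1745 = 7.364 V.

V_th ≈ 7.36 V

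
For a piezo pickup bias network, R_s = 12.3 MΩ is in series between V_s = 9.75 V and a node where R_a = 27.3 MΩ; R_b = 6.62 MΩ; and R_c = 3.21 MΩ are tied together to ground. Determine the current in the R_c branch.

Combine the parallel branches: R_p = (1/27.3 + 1/6.62 + 1/3.21)⁻¹ = 2.003 MΩ.
Node voltage V_A = V_s · R_p/(R_s + R_p) = 9.75 × 0.1400 = 1.365 V.
Branch current I = V_A/R_c = 1.365/3.21 = 0.4254 µA.

I ≈ 0.425 µA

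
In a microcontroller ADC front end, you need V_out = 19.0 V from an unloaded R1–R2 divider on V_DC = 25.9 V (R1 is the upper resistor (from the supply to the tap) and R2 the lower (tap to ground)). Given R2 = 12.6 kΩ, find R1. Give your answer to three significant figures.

R1 ≈ 4.58 kΩ

The divider ratio is R2/(R1+R2) = 19.0/25.9 = 0.7336.
So R1 = R2 · (V_DC/V_out − 1) = 12.6 × (25.9/19.0 − 1) = 12.6 × 0.3632 = 4.576 kΩ.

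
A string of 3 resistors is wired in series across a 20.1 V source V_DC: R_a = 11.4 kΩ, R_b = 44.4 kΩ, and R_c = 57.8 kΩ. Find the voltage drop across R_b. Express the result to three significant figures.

Total series resistance ΣR = 11.4 + 44.4 + 57.8 = 113.6 kΩ.
By the voltage-divider rule, V = 20.1 × 44.40/113.6 = 7.856 V.

V ≈ 7.86 V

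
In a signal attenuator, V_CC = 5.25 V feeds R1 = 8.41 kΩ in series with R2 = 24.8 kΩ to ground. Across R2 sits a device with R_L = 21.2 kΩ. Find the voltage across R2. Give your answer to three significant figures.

V_out ≈ 3.02 V

The load sits in parallel with R2, giving an effective lower resistance R2' = R2·R_L/(R2+R_L) = 11.43 kΩ.
Voltage divider with the loaded lower leg: V_out = 5.25 × 11.43/(8.41 + 11.43) = 5.25 × 0.5761 = 3.025 V.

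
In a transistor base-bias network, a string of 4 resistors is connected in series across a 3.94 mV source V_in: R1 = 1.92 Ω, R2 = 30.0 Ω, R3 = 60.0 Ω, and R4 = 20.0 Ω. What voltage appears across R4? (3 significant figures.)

Total series resistance ΣR = 1.92 + 30.0 + 60.0 + 20.0 = 111.9 Ω.
V = V_in · R/ΣR = 3.94 × 0.1787 = 0.7041 mV.

V ≈ 0.704 mV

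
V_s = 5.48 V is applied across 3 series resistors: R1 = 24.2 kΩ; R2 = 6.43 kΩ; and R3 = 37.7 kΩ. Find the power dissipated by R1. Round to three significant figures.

ΣR = 68.33 kΩ → I = 5.48/68.33 = 0.08020 mA.
V(R1) = I·R = 1.941 V; P = V·I = 1.941 × 0.08020 = 0.1557 mW.

P ≈ 0.156 mW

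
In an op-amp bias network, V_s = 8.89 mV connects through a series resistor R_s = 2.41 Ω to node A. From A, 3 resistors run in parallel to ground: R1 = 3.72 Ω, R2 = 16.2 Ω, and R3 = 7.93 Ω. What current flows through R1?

Combine the parallel branches: R_p = (1/3.72 + 1/16.2 + 1/7.93)⁻¹ = 2.190 Ω.
V_A = 8.89 × 2.190/4.600 = 4.232 mV.
Branch current I = V_A/R1 = 4.232/3.72 = 1.138 mA.
(Equivalently: I_total = 1.933 mA, then current-divider fraction G_k/ΣG = 0.5887.)

I ≈ 1.14 mA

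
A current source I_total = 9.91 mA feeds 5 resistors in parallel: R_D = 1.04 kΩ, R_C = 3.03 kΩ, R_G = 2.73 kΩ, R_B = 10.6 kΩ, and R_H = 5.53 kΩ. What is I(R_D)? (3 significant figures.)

I ≈ 4.93 mA

ΣG = 1/1.04 + 1/3.03 + 1/2.73 + 1/10.6 + 1/5.53 = 1.933.
R_D takes the fraction G_k/ΣG = 0.9615/1.933 = 0.4974, so I = 9.91 × 0.4974 = 4.929 mA.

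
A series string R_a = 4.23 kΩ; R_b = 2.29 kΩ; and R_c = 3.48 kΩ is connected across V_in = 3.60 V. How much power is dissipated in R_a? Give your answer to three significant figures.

ΣR = 10.00 kΩ → I = 3.60/10.00 = 0.3600 mA.
V(R_a) = I·R = 1.523 V; P = V·I = 1.523 × 0.3600 = 0.5482 mW.

P ≈ 0.548 mW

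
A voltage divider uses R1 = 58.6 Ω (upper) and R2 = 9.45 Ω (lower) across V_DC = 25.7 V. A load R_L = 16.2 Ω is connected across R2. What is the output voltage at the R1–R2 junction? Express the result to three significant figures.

V_out ≈ 2.38 V

First combine the lower leg with the load: R2 ‖ R_L = 5.968 Ω.
Then V_out = V_DC · R2'/(R1 + R2') = 25.7 × 5.968/64.57 = 2.376 V.
(Unloaded it would be 3.57 V; the load pulls it down.)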